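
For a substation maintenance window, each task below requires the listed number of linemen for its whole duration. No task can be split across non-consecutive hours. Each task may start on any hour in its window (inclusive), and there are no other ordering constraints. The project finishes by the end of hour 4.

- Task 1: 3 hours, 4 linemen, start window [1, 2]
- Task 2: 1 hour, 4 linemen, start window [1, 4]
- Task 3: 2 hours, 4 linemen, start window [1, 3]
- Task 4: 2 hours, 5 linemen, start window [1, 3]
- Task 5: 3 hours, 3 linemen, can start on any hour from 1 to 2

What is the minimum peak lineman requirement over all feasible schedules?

Early-start (Task 1@1, Task 2@1, Task 3@1, Task 4@1, Task 5@1) gives peak 20: h1:20  h2:16  h3:7  h4:0.
Shift Task 4→3, Task 5→2.
Schedule Task 1@1, Task 2@1, Task 3@1, Task 4@3, Task 5@2: h1:12  h2:11  h3:12  h4:8 — peak 12.

12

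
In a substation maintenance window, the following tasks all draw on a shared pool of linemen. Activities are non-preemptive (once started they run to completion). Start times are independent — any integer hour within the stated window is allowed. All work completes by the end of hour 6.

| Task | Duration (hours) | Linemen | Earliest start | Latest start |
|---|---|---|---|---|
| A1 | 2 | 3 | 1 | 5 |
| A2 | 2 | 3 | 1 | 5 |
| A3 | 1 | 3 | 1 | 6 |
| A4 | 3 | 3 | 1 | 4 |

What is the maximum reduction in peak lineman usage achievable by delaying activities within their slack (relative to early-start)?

6

Early-start peak: h1:12  h2:9  h3:3  h4:0  h5:0  h6:0 ⇒ 12.
Leveled (A1@1, A2@1, A3@3, A4@3): h1:6  h2:6  h3:6  h4:3  h5:3  h6:0 ⇒ 6.
Reduction 12 − 6 = 6.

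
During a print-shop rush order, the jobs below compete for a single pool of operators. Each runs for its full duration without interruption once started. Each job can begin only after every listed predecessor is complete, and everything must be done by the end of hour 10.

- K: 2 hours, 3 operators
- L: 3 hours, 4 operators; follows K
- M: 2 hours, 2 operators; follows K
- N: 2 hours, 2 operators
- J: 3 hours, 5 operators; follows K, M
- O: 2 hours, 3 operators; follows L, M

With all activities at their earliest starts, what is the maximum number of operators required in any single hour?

9

Early-start schedule: K@1, L@3, M@3, N@1, J@5, O@6.
Load per hour: hour 1: 5, hour 2: 5, hour 3: 6, hour 4: 6, hour 5: 9, hour 6: 8, hour 7: 8, hour 8: 0, hour 9: 0, hour 10: 0.
Peak is 9.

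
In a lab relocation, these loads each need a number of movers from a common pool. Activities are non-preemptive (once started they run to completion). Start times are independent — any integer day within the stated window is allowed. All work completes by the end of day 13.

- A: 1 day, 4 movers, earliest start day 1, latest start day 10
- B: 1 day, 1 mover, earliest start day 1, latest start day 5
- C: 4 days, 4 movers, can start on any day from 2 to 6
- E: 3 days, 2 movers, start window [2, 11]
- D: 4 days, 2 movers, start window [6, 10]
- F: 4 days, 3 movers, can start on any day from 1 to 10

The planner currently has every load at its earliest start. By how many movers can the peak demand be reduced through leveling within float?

Early-start peak: d1:8  d2:9  d3:9  d4:9  d5:4  d6:2  d7:2  d8:2  d9:2  d10:0  d11:0  d12:0  d13:0 ⇒ 9.
Leveled (A@1, B@2, C@6, E@10, D@10, F@2): d1:4  d2:4  d3:3  d4:3  d5:3  d6:4  d7:4  d8:4  d9:4  d10:4  d11:4  d12:4  d13:2 ⇒ 4.
Reduction 9 − 4 = 5.

5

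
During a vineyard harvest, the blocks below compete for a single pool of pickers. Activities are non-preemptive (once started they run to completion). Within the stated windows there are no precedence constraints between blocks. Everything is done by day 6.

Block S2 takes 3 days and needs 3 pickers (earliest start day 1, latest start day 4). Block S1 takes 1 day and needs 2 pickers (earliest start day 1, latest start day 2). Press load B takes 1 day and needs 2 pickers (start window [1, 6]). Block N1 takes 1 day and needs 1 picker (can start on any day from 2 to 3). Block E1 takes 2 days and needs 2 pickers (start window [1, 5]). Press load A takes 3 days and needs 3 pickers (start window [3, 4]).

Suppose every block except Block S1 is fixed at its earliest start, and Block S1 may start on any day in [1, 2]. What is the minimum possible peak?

Block S1@1: d1:9  d2:6  d3:6  d4:3  d5:3  d6:0 → peak 9
Block S1@2: d1:7  d2:8  d3:6  d4:3  d5:3  d6:0 → peak 8
Best is Block S1@2, peak 8.

8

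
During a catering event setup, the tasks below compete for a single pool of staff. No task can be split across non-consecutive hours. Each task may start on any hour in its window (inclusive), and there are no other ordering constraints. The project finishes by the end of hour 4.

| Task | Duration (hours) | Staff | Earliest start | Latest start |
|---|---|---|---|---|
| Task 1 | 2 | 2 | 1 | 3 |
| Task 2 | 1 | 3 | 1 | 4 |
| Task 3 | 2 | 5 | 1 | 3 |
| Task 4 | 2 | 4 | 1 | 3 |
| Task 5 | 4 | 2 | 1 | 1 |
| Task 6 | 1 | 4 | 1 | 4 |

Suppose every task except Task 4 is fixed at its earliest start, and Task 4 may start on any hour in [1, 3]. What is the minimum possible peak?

Task 4@1: h1:20  h2:13  h3:2  h4:2 → peak 20
Task 4@2: h1:16  h2:13  h3:6  h4:2 → peak 16
Task 4@3: h1:16  h2:9  h3:6  h4:6 → peak 16
Best is Task 4@2, peak 16.

16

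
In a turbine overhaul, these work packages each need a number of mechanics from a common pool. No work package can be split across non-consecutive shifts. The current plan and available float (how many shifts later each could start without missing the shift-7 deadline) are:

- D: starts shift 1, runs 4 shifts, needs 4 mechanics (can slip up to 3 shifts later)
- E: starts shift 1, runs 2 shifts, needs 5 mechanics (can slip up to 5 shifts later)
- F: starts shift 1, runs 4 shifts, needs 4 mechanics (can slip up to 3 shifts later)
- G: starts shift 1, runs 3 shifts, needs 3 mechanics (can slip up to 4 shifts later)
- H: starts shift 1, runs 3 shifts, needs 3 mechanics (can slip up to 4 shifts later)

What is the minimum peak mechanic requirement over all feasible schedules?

10

Early-start (D@1, E@1, F@1, G@1, H@1) gives peak 19: s1:19  s2:19  s3:14  s4:8  s5:0  s6:0  s7:0.
Shift F→3, G→5, H→5.
Schedule D@1, E@1, F@3, G@5, H@5: s1:9  s2:9  s3:8  s4:8  s5:10  s6:10  s7:6 — peak 10.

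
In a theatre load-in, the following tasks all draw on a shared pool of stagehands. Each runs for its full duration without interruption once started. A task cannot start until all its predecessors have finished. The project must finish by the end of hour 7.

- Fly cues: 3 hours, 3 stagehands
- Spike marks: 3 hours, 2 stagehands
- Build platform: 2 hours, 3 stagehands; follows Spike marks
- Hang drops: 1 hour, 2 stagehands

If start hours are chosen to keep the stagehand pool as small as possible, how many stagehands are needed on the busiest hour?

Early-start (Fly cues@1, Spike marks@1, Build platform@4, Hang drops@1) gives peak 7: h1:7  h2:5  h3:5  h4:3  h5:3  h6:0  h7:0.
Shift Hang drops→4.
Schedule Fly cues@1, Spike marks@1, Build platform@4, Hang drops@4: h1:5  h2:5  h3:5  h4:5  h5:3  h6:0  h7:0 — peak 5.

5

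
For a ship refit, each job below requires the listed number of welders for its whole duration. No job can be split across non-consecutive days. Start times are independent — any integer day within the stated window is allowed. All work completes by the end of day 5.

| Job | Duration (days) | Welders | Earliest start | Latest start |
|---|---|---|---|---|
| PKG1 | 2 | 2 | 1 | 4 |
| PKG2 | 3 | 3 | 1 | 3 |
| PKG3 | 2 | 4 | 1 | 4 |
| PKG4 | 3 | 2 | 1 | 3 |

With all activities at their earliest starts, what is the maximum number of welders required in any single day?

Early-start schedule: PKG1@1, PKG2@1, PKG3@1, PKG4@1.
Load per day: day 1: 11, day 2: 11, day 3: 5, day 4: 0, day 5: 0.
Peak is 11.

11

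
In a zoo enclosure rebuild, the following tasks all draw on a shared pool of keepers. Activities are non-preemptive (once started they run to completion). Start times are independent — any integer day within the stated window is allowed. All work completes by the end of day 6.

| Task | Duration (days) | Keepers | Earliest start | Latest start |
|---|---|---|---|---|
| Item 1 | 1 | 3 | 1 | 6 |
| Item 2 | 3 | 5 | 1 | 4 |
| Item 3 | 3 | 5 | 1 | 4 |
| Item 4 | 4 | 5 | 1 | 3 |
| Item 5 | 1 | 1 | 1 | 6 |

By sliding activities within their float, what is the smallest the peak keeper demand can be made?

10

Early-start (Item 1@1, Item 2@1, Item 3@1, Item 4@1, Item 5@1) gives peak 19: d1:19  d2:15  d3:15  d4:5  d5:0  d6:0.
Shift Item 3→4, Item 4→2.
Schedule Item 1@1, Item 2@1, Item 3@4, Item 4@2, Item 5@1: d1:9  d2:10  d3:10  d4:10  d5:10  d6:5 — peak 10.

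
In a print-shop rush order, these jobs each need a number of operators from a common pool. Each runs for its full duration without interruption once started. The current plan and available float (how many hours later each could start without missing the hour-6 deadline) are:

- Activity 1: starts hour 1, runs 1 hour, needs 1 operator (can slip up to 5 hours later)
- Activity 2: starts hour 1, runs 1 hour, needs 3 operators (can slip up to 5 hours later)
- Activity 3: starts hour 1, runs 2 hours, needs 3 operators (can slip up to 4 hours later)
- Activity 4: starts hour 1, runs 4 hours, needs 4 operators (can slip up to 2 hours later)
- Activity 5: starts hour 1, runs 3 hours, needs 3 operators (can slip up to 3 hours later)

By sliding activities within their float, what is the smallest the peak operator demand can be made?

Early-start (Activity 1@1, Activity 2@1, Activity 3@1, Activity 4@1, Activity 5@1) gives peak 14: h1:14  h2:10  h3:7  h4:4  h5:0  h6:0.
Shift Activity 4→2, Activity 5→3.
Schedule Activity 1@1, Activity 2@1, Activity 3@1, Activity 4@2, Activity 5@3: h1:7  h2:7  h3:7  h4:7  h5:7  h6:0 — peak 7.

7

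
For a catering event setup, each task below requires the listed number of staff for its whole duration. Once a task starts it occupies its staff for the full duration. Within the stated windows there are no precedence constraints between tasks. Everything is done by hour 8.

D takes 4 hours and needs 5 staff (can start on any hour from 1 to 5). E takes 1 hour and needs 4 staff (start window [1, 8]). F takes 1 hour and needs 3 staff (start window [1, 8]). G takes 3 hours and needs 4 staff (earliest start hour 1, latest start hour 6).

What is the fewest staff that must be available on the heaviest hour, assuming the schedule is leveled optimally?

7

Early-start (D@1, E@1, F@1, G@1) gives peak 16: h1:16  h2:9  h3:9  h4:5  h5:0  h6:0  h7:0  h8:0.
Shift E→5, F→5, G→6.
Schedule D@1, E@5, F@5, G@6: h1:5  h2:5  h3:5  h4:5  h5:7  h6:4  h7:4  h8:4 — peak 7.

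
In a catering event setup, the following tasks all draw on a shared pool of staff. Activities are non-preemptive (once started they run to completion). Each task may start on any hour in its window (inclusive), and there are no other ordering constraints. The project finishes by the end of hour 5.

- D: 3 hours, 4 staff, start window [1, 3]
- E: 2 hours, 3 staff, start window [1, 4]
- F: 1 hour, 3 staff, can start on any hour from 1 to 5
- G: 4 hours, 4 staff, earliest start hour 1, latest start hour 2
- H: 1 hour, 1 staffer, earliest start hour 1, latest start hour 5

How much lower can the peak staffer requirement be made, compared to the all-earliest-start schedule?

Early-start peak: h1:15  h2:11  h3:8  h4:4  h5:0 ⇒ 15.
Leveled (D@1, E@4, F@1, G@2, H@1): h1:8  h2:8  h3:8  h4:7  h5:7 ⇒ 8.
Reduction 15 − 8 = 7.

7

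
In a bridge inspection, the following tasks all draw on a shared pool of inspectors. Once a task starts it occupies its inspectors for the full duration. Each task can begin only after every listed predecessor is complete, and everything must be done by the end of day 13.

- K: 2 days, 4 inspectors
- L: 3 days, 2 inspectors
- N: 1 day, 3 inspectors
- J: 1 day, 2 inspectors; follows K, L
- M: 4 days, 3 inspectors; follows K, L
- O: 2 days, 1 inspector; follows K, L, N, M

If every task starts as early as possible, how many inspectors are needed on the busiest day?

Early-start schedule: K@1, L@1, N@1, J@4, M@4, O@8.
Load per day: day 1: 9, day 2: 6, day 3: 2, day 4: 5, day 5: 3, day 6: 3, day 7: 3, day 8: 1, day 9: 1, day 10: 0, day 11: 0, day 12: 0, day 13: 0.
Peak is 9.

9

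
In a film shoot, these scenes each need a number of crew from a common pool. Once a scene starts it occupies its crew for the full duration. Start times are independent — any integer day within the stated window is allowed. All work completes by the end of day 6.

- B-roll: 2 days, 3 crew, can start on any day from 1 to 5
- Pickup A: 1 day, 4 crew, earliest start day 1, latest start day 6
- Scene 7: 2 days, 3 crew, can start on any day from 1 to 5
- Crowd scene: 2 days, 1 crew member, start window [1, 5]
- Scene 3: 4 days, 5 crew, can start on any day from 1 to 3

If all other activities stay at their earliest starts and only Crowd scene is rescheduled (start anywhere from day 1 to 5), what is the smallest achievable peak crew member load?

Crowd scene@1: d1:16  d2:12  d3:5  d4:5  d5:0  d6:0 → peak 16
Crowd scene@2: d1:15  d2:12  d3:6  d4:5  d5:0  d6:0 → peak 15
Crowd scene@3: d1:15  d2:11  d3:6  d4:6  d5:0  d6:0 → peak 15
Crowd scene@4: d1:15  d2:11  d3:5  d4:6  d5:1  d6:0 → peak 15
Crowd scene@5: d1:15  d2:11  d3:5  d4:5  d5:1  d6:1 → peak 15
Best is Crowd scene@2, peak 15.

15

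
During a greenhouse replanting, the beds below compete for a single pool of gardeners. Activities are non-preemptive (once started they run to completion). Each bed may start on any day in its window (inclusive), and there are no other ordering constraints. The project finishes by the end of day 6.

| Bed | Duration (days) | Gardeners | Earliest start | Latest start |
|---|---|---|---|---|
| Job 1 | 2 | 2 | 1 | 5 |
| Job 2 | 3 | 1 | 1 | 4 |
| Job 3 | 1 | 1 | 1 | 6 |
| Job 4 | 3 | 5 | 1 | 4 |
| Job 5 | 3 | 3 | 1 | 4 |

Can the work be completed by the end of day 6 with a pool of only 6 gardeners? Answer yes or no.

Schedule Job 1@1, Job 2@1, Job 3@3, Job 4@4, Job 5@1: d1:6  d2:6  d3:5  d4:5  d5:5  d6:5 — peak 6 ≤ 6.

yes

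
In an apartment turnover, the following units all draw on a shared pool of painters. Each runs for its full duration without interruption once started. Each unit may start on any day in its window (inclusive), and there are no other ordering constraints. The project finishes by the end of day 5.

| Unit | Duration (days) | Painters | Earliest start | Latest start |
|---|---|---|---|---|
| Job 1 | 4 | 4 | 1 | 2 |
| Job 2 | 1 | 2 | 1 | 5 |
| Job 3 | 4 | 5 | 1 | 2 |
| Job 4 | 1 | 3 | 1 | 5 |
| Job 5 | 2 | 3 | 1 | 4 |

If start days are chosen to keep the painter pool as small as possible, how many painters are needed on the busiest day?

12

Early-start (Job 1@1, Job 2@1, Job 3@1, Job 4@1, Job 5@1) gives peak 17: d1:17  d2:12  d3:9  d4:9  d5:0.
Shift Job 4→2, Job 5→3.
Schedule Job 1@1, Job 2@1, Job 3@1, Job 4@2, Job 5@3: d1:11  d2:12  d3:12  d4:12  d5:0 — peak 12.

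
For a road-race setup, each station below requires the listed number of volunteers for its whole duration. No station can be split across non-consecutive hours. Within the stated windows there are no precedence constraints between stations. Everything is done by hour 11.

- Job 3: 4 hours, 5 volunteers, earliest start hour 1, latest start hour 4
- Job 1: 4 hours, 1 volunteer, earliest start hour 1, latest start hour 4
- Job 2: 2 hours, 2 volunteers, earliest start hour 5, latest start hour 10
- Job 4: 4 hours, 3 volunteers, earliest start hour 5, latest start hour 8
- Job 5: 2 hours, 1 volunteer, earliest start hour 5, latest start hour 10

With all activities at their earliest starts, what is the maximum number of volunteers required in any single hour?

6

Early-start schedule: Job 3@1, Job 1@1, Job 2@5, Job 4@5, Job 5@5.
Load per hour: hour 1: 6, hour 2: 6, hour 3: 6, hour 4: 6, hour 5: 6, hour 6: 6, hour 7: 3, hour 8: 3, hour 9: 0, hour 10: 0, hour 11: 0.
Peak is 6.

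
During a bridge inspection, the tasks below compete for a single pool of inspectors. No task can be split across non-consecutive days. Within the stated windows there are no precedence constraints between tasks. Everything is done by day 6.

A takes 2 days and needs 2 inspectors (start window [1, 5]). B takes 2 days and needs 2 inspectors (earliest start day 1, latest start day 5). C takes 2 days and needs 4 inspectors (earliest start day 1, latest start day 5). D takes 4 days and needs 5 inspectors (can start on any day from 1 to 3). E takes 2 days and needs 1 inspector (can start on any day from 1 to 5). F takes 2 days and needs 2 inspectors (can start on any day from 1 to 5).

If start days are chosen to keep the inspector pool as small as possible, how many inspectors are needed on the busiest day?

7

Early-start (A@1, B@1, C@1, D@1, E@1, F@1) gives peak 16: d1:16  d2:16  d3:5  d4:5  d5:0  d6:0.
Shift B→3, D→3, F→5.
Schedule A@1, B@3, C@1, D@3, E@1, F@5: d1:7  d2:7  d3:7  d4:7  d5:7  d6:7 — peak 7.
Total inspector-days = 42 over 6 days ⇒ peak ≥ ⌈42/6⌉ = 7, so 7 is optimal.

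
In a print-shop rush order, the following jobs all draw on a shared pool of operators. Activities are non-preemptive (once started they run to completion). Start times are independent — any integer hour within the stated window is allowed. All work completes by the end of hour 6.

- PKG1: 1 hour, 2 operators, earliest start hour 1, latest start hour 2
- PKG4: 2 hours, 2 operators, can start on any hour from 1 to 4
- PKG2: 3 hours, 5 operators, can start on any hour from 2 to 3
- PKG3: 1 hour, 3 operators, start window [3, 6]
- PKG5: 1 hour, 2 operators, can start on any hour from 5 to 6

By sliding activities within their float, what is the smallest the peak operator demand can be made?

Early-start (PKG1@1, PKG4@1, PKG2@2, PKG3@3, PKG5@5) gives peak 8: h1:4  h2:7  h3:8  h4:5  h5:2  h6:0.
Shift PKG2→3, PKG3→6, PKG5→6.
Schedule PKG1@1, PKG4@1, PKG2@3, PKG3@6, PKG5@6: h1:4  h2:2  h3:5  h4:5  h5:5  h6:5 — peak 5.
Total operator-hours = 26 over 6 hours ⇒ peak ≥ ⌈26/6⌉ = 5, so 5 is optimal.

5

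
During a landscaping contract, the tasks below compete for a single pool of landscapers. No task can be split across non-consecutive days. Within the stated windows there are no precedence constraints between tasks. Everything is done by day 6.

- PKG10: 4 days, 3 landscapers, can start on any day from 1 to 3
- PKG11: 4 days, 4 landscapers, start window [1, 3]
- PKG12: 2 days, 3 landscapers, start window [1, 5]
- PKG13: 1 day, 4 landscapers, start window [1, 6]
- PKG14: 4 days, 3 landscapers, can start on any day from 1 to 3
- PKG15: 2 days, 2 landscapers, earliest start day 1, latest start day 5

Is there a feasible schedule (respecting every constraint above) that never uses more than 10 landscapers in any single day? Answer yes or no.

yes

Schedule PKG10@1, PKG11@1, PKG12@1, PKG13@5, PKG14@3, PKG15@5: d1:10  d2:10  d3:10  d4:10  d5:9  d6:5 — peak 10 ≤ 10.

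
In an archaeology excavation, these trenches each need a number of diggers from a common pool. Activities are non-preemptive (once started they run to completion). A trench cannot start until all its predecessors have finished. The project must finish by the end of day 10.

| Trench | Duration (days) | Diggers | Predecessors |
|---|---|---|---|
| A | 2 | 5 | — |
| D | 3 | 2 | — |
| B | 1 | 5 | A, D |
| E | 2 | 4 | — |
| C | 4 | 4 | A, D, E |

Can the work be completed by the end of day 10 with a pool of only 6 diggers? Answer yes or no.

Schedule A@1, D@3, B@6, E@3, C@7: d1:5  d2:5  d3:6  d4:6  d5:2  d6:5  d7:4  d8:4  d9:4  d10:4 — peak 6 ≤ 6.

yes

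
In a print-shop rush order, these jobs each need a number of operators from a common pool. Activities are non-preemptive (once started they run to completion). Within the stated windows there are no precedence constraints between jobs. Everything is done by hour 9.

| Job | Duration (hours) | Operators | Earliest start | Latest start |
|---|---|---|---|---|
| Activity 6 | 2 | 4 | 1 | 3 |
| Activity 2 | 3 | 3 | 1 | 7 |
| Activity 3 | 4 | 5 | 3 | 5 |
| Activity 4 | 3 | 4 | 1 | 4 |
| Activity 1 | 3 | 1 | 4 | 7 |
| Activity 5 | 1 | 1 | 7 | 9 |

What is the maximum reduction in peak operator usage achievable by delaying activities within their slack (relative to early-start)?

4

Early-start peak: h1:11  h2:11  h3:12  h4:6  h5:6  h6:6  h7:1  h8:0  h9:0 ⇒ 12.
Leveled (Activity 6@1, Activity 2@3, Activity 3@4, Activity 4@1, Activity 1@6, Activity 5@7): h1:8  h2:8  h3:7  h4:8  h5:8  h6:6  h7:7  h8:1  h9:0 ⇒ 8.
Reduction 12 − 8 = 4.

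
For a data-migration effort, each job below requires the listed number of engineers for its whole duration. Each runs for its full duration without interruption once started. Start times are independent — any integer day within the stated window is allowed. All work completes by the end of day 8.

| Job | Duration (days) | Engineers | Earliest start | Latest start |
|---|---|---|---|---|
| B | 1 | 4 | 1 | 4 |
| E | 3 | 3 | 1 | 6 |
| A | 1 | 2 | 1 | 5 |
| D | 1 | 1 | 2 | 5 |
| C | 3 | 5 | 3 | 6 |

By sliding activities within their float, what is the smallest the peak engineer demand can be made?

Early-start (B@1, E@1, A@1, D@2, C@3) gives peak 9: d1:9  d2:4  d3:8  d4:5  d5:5  d6:0  d7:0  d8:0.
Shift E→2, A→2, D→3, C→5.
Schedule B@1, E@2, A@2, D@3, C@5: d1:4  d2:5  d3:4  d4:3  d5:5  d6:5  d7:5  d8:0 — peak 5.

5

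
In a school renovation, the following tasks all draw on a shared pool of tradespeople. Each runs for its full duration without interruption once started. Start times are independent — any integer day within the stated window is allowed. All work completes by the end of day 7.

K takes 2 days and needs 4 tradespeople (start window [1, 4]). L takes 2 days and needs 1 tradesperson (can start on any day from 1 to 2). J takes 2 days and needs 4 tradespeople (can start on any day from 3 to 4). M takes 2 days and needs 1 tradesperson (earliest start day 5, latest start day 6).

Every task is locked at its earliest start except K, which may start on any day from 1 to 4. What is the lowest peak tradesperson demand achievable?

5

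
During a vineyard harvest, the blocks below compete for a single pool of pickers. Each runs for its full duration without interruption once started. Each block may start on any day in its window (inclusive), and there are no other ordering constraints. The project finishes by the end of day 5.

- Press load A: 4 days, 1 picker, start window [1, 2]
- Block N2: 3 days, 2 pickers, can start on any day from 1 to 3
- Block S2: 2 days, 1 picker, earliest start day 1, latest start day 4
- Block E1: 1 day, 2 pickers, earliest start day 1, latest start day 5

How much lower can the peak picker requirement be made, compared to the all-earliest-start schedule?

3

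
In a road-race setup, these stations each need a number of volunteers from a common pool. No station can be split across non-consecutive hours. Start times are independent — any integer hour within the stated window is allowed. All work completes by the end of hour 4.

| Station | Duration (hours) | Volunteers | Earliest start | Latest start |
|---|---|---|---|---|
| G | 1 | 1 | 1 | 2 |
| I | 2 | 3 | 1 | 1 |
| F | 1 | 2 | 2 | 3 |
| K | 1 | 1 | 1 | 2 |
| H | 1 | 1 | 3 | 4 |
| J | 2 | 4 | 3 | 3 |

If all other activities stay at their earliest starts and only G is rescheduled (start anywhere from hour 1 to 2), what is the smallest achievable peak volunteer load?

5

G@1: h1:5  h2:5  h3:5  h4:4 → peak 5
G@2: h1:4  h2:6  h3:5  h4:4 → peak 6
Best is G@1, peak 5.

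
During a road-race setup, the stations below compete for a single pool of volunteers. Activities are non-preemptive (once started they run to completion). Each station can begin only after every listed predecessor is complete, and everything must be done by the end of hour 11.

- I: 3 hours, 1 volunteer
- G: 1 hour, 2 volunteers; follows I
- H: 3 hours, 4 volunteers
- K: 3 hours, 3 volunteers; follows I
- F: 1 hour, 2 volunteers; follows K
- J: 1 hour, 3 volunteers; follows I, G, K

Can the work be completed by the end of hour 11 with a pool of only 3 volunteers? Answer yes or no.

no

The minimum achievable peak is 4; 3 < 4, so no feasible schedule stays within the cap.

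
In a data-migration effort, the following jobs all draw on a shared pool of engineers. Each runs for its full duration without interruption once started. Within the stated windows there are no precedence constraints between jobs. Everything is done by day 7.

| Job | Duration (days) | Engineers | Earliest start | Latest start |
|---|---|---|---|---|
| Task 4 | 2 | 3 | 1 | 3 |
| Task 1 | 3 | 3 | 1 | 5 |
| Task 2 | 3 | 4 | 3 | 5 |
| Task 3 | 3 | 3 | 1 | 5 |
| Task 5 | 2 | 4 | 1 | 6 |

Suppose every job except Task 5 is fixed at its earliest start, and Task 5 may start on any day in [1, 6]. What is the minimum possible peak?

Task 5@1: d1:13  d2:13  d3:10  d4:4  d5:4  d6:0  d7:0 → peak 13
Task 5@2: d1:9  d2:13  d3:14  d4:4  d5:4  d6:0  d7:0 → peak 14
Task 5@3: d1:9  d2:9  d3:14  d4:8  d5:4  d6:0  d7:0 → peak 14
Task 5@4: d1:9  d2:9  d3:10  d4:8  d5:8  d6:0  d7:0 → peak 10
Task 5@5: d1:9  d2:9  d3:10  d4:4  d5:8  d6:4  d7:0 → peak 10
Task 5@6: d1:9  d2:9  d3:10  d4:4  d5:4  d6:4  d7:4 → peak 10
Best is Task 5@4, peak 10.

10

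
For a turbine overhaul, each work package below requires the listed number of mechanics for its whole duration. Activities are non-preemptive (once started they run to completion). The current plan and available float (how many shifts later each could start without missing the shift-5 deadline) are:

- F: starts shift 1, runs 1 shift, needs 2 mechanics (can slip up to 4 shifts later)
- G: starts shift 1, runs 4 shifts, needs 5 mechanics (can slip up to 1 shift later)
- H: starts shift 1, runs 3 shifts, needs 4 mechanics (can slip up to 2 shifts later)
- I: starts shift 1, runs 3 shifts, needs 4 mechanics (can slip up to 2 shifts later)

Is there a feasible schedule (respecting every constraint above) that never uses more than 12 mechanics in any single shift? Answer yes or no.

The minimum achievable peak is 13; 12 < 13, so no feasible schedule stays within the cap.

no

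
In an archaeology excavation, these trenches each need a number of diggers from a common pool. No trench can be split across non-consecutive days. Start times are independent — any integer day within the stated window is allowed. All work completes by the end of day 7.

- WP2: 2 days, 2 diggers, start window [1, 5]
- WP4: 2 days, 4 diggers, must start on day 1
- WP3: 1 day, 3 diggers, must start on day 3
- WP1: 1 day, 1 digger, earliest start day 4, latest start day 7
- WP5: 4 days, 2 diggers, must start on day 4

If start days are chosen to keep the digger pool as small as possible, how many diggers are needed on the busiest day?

4

Early-start (WP2@1, WP4@1, WP3@3, WP1@4, WP5@4) gives peak 6: d1:6  d2:6  d3:3  d4:3  d5:2  d6:2  d7:2.
Shift WP2→4, WP1→6.
Schedule WP2@4, WP4@1, WP3@3, WP1@6, WP5@4: d1:4  d2:4  d3:3  d4:4  d5:4  d6:3  d7:2 — peak 4.
Total digger-days = 24 over 7 days ⇒ peak ≥ ⌈24/7⌉ = 4, so 4 is optimal.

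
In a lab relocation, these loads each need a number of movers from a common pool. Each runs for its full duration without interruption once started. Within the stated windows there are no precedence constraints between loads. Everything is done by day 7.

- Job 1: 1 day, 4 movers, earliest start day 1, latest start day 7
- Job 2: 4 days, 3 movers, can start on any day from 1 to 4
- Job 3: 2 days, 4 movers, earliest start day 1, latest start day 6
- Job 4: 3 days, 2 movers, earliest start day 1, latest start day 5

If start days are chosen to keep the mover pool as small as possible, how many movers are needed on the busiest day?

5

Early-start (Job 1@1, Job 2@1, Job 3@1, Job 4@1) gives peak 13: d1:13  d2:9  d3:5  d4:3  d5:0  d6:0  d7:0.
Shift Job 2→2, Job 3→6, Job 4→2.
Schedule Job 1@1, Job 2@2, Job 3@6, Job 4@2: d1:4  d2:5  d3:5  d4:5  d5:3  d6:4  d7:4 — peak 5.
Total mover-days = 30 over 7 days ⇒ peak ≥ ⌈30/7⌉ = 5, so 5 is optimal.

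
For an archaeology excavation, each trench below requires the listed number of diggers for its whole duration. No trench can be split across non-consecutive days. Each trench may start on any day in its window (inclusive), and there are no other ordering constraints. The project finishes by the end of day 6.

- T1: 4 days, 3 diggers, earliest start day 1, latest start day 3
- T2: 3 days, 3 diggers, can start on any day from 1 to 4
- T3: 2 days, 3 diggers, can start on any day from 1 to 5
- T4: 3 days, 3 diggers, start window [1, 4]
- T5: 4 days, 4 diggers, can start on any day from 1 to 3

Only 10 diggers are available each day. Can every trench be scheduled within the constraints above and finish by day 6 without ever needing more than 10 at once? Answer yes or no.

Schedule T1@1, T2@1, T3@1, T4@4, T5@3: d1:9  d2:9  d3:10  d4:10  d5:7  d6:7 — peak 10 ≤ 10.

yes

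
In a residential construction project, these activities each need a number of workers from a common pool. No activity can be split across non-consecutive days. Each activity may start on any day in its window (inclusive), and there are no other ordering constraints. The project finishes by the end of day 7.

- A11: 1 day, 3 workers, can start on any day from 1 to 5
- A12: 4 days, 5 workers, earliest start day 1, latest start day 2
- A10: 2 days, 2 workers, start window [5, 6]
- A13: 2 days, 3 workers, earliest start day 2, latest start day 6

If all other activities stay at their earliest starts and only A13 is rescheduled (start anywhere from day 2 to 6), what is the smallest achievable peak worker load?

8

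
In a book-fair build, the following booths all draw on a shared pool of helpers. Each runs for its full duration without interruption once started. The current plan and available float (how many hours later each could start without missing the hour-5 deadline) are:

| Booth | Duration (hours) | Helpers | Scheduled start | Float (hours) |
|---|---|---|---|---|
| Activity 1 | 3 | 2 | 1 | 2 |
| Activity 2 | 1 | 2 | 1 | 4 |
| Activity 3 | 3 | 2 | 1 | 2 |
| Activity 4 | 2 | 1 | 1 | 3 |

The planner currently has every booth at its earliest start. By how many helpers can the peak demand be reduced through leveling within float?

Early-start peak: h1:7  h2:5  h3:4  h4:0  h5:0 ⇒ 7.
Leveled (Activity 1@1, Activity 2@1, Activity 3@2, Activity 4@4): h1:4  h2:4  h3:4  h4:3  h5:1 ⇒ 4.
Reduction 7 − 4 = 3.

3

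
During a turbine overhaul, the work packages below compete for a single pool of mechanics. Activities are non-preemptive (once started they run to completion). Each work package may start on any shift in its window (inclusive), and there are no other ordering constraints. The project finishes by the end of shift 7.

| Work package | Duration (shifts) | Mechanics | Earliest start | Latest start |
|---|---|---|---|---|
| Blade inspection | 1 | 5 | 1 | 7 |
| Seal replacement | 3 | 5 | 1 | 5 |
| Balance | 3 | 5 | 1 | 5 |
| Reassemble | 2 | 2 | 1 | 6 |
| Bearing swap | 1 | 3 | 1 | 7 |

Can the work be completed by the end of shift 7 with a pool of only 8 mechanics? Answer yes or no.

yes

Schedule Blade inspection@1, Seal replacement@2, Balance@5, Reassemble@1, Bearing swap@3: s1:7  s2:7  s3:8  s4:5  s5:5  s6:5  s7:5 — peak 8 ≤ 8.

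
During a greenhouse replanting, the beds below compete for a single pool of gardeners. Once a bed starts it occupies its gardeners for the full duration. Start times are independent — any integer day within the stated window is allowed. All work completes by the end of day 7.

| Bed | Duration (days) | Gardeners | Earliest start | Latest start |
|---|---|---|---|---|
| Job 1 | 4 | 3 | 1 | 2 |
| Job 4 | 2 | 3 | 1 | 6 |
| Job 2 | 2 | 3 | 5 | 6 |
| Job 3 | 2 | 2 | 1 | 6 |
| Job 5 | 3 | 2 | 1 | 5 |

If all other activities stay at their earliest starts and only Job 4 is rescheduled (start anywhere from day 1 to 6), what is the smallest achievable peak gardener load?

Job 4@1: d1:10  d2:10  d3:5  d4:3  d5:3  d6:3  d7:0 → peak 10
Job 4@2: d1:7  d2:10  d3:8  d4:3  d5:3  d6:3  d7:0 → peak 10
Job 4@3: d1:7  d2:7  d3:8  d4:6  d5:3  d6:3  d7:0 → peak 8
Job 4@4: d1:7  d2:7  d3:5  d4:6  d5:6  d6:3  d7:0 → peak 7
Job 4@5: d1:7  d2:7  d3:5  d4:3  d5:6  d6:6  d7:0 → peak 7
Job 4@6: d1:7  d2:7  d3:5  d4:3  d5:3  d6:6  d7:3 → peak 7
Best is Job 4@4, peak 7.

7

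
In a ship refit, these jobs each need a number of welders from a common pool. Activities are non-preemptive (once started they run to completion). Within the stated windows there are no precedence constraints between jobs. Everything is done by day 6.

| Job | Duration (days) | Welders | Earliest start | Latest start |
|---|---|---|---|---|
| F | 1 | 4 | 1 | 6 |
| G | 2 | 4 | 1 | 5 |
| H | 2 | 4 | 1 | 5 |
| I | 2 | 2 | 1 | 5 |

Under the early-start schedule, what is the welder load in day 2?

At early start, day 2 has: G, H, I.
Demand: 4 + 4 + 2 = 10.

10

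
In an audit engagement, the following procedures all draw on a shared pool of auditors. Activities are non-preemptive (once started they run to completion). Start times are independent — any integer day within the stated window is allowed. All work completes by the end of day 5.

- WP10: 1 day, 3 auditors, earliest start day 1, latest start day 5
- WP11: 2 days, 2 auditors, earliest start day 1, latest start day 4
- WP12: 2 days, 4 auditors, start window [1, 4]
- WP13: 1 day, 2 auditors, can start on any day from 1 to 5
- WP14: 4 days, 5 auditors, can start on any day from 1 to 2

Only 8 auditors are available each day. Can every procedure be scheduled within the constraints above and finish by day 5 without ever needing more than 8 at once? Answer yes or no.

no

The minimum achievable peak is 9; 8 < 9, so no feasible schedule stays within the cap.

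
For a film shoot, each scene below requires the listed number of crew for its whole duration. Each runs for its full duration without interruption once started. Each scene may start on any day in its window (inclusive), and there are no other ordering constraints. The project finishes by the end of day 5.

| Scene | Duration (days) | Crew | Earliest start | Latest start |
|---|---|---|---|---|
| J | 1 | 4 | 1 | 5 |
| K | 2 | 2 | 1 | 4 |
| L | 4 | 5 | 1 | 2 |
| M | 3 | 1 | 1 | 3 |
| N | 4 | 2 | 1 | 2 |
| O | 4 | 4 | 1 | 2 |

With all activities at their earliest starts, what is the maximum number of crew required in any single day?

Early-start schedule: J@1, K@1, L@1, M@1, N@1, O@1.
Load per day: day 1: 18, day 2: 14, day 3: 12, day 4: 11, day 5: 0.
Peak is 18.

18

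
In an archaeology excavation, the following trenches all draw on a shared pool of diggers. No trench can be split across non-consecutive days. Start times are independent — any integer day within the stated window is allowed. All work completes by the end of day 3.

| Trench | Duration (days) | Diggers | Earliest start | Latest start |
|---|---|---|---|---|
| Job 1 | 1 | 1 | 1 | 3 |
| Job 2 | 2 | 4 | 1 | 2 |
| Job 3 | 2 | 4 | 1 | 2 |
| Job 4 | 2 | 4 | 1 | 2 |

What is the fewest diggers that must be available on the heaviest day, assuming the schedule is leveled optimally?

12

Early-start (Job 1@1, Job 2@1, Job 3@1, Job 4@1) gives peak 13: d1:13  d2:12  d3:0.
Shift Job 4→2.
Schedule Job 1@1, Job 2@1, Job 3@1, Job 4@2: d1:9  d2:12  d3:4 — peak 12.
No arrangement of the 24 feasible schedules does better.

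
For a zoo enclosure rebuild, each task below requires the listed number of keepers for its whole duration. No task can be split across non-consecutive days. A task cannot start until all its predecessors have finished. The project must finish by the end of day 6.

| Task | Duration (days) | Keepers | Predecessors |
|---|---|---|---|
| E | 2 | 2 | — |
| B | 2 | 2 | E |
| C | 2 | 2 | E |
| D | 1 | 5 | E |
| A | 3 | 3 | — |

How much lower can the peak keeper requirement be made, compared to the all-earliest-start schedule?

Early-start peak: d1:5  d2:5  d3:12  d4:4  d5:0  d6:0 ⇒ 12.
Leveled (E@1, B@3, C@4, D@6, A@1): d1:5  d2:5  d3:5  d4:4  d5:2  d6:5 ⇒ 5.
Reduction 12 − 5 = 7.

7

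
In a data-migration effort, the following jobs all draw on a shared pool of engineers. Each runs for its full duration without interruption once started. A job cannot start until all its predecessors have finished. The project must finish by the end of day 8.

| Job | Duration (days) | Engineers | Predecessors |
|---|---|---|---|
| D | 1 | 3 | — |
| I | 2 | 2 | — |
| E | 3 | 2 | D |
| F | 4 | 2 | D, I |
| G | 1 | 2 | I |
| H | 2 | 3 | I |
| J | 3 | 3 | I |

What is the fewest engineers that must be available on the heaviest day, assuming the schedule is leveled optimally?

Early-start (D@1, I@1, E@2, F@3, G@3, H@3, J@3) gives peak 12: d1:5  d2:4  d3:12  d4:10  d5:5  d6:2  d7:0  d8:0.
Shift F→5, H→4, J→6.
Schedule D@1, I@1, E@2, F@5, G@3, H@4, J@6: d1:5  d2:4  d3:4  d4:5  d5:5  d6:5  d7:5  d8:5 — peak 5.
Total engineer-days = 38 over 8 days ⇒ peak ≥ ⌈38/8⌉ = 5, so 5 is optimal.

5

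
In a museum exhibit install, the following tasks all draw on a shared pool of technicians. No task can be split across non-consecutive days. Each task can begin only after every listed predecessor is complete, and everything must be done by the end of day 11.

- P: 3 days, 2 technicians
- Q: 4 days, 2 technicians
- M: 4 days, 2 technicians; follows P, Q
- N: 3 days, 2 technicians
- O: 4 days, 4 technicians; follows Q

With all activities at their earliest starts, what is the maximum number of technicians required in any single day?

6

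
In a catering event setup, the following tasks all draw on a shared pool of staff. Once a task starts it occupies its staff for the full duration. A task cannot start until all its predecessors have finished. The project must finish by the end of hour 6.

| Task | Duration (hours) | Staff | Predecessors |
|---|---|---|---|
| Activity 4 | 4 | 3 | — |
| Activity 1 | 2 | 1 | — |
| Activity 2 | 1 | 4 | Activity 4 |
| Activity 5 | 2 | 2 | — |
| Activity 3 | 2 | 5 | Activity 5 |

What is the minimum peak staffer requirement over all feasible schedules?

8

Schedule Activity 4@1, Activity 1@1, Activity 2@5, Activity 5@1, Activity 3@3: h1:6  h2:6  h3:8  h4:8  h5:4  h6:0 — peak 8.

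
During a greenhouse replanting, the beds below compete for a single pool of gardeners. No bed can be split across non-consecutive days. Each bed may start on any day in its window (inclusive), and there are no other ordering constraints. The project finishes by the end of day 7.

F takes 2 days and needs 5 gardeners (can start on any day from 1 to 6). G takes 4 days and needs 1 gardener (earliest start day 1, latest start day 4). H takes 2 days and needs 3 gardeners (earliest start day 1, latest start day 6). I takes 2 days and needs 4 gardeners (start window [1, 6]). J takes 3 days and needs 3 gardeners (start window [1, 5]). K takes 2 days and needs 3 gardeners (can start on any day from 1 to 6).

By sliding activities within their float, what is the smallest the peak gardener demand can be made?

7

Early-start (F@1, G@1, H@1, I@1, J@1, K@1) gives peak 19: d1:19  d2:19  d3:4  d4:1  d5:0  d6:0  d7:0.
Shift H→3, I→5, J→3, K→6.
Schedule F@1, G@1, H@3, I@5, J@3, K@6: d1:6  d2:6  d3:7  d4:7  d5:7  d6:7  d7:3 — peak 7.
Total gardener-days = 43 over 7 days ⇒ peak ≥ ⌈43/7⌉ = 7, so 7 is optimal.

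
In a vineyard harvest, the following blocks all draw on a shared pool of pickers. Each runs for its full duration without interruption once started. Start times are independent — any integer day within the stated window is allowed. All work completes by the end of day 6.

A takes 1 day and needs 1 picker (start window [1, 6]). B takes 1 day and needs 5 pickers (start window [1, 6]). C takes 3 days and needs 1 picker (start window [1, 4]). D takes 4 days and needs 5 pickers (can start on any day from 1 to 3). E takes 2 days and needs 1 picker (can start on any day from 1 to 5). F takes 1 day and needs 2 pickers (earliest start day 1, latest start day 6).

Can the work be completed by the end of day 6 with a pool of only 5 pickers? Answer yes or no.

Total picker-days = 33; over 6 days the average is 33/6 > 5, so some day must exceed 5.

no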